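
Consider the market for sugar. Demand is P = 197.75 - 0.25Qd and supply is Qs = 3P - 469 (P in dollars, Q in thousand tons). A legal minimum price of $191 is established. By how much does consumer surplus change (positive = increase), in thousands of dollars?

-539

Rearranging demand gives Qd = 791 - 4P. In a free market, 791 - 4P = 3P - 469 gives the equilibrium P* = 180, Q* = 71.
The floor of 191 is above the equilibrium price 180, so it binds.
At P = 191: Qd = 791 - 4·191 = 27 and Qs = 3·191 - 469 = 104.
Consumer surplus without the control is ½ · (197.75 - 180) · 71 = 630.125.
With the floor, consumers buy 27 units at 191, so CS = ½ · (197.75 - 191) · 27 = 91.125.
Change in consumer surplus = 91.125 - 630.125 = -539.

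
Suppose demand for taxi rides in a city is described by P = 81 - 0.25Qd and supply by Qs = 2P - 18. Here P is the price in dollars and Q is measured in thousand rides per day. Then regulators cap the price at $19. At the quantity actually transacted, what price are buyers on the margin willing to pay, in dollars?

Rearranging demand gives Qd = 324 - 4P. In a free market, 324 - 4P = 2P - 18 gives the equilibrium P* = 57, Q* = 96.
Because the ceiling (19) lies below the market-clearing price, it is binding.
At P = 19: Qd = 324 - 4·19 = 248 and Qs = 2·19 - 18 = 20.
Only 20 units reach the market. On the demand curve, the marginal buyer's willingness to pay at Q = 20 is (324 - 20)/4 = 76.

76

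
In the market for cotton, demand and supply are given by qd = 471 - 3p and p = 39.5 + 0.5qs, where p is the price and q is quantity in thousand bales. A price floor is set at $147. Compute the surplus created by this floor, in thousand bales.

Rearranging supply gives qs = 2p - 79. Without the control the market clears where 471 - 3p = 2p - 79, i.e. p* = 110 and q* = 141.
Because the floor (147) lies above the market-clearing price, it is binding.
At p = 147: qd = 471 - 3·147 = 30 and qs = 2·147 - 79 = 215.
Surplus = qs - qd = 215 - 30 = 185.

185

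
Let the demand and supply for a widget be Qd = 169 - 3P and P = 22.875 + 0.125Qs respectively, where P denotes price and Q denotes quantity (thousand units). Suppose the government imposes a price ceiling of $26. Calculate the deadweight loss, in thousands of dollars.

528

Rearranging supply gives Qs = 8P - 183. Without the control the market clears where 169 - 3P = 8P - 183, i.e. P* = 32 and Q* = 73.
Since 26 < 32, the ceiling is binding.
At P = 26: Qd = 169 - 3·26 = 91 and Qs = 8·26 - 183 = 25.
Quantity traded falls to 25. At Q = 25 the demand price is (169 - 25)/3 = 48 and the supply price is (183 + 25)/8 = 26.
Deadweight loss = ½ · (48 - 26) · (73 - 25) = ½ · 22 · 48 = 528.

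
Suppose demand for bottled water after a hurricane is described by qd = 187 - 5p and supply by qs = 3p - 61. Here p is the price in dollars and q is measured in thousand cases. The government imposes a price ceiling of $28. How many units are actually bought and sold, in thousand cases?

23

Equilibrium: 187 - 5p = 3p - 61, so 248 = 8p and p* = 31, q* = 32.
Because the ceiling (28) lies below the market-clearing price, it is binding.
At p = 28: qd = 187 - 5·28 = 47 and qs = 3·28 - 61 = 23.
The quantity actually transacted is the short side, supply: 23.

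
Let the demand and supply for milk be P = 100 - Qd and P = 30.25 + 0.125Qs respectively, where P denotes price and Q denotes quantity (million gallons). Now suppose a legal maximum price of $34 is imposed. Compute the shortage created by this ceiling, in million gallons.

Rearranging demand gives Qd = 100 - P; rearranging supply gives Qs = 8P - 242. Setting quantity demanded equal to quantity supplied, 100 - P = 8P - 242, gives P* = 38 and Q* = 62.
Because the ceiling (34) lies below the market-clearing price, it is binding.
At P = 34: Qd = 100 - 34 = 66 and Qs = 8·34 - 242 = 30.
Shortage = Qd - Qs = 66 - 30 = 36.

36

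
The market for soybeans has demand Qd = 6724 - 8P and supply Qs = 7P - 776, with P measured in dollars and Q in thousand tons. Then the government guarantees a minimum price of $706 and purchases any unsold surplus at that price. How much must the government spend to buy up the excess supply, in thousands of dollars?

Equilibrium: 6724 - 8P = 7P - 776, so 7500 = 15P and P* = 500, Q* = 2724.
The floor of 706 is above the equilibrium price 500, so it binds.
At P = 706: Qd = 6724 - 8·706 = 1076 and Qs = 7·706 - 776 = 4166.
Surplus = Qs - Qd = 3090.
Government expenditure = surplus × support price = 3090 × 706 = 2181540.

2181540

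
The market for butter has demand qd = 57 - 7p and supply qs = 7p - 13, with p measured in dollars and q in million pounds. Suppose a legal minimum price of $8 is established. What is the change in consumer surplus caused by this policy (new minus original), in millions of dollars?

-34.5

Equilibrium: 57 - 7p = 7p - 13, so 70 = 14p and p* = 5, q* = 22.
The floor of 8 is above the equilibrium price 5, so it binds.
At p = 8: qd = 57 - 7·8 = 1 and qs = 7·8 - 13 = 43.
Consumer surplus without the control is ½ · (57/7 - 5) · 22 = 242/7.
With the floor, consumers buy 1 units at 8, so CS = ½ · (57/7 - 8) · 1 = 1/14.
Change in consumer surplus = 1/14 - 242/7 = -34.5.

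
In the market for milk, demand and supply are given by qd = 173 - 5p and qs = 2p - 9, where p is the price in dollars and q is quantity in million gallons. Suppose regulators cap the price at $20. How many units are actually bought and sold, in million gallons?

31

Without the control the market clears where 173 - 5p = 2p - 9, i.e. p* = 26 and q* = 43.
Because the ceiling (20) lies below the market-clearing price, it is binding.
At p = 20: qd = 173 - 5·20 = 73 and qs = 2·20 - 9 = 31.
The quantity actually transacted is the short side, supply: 31.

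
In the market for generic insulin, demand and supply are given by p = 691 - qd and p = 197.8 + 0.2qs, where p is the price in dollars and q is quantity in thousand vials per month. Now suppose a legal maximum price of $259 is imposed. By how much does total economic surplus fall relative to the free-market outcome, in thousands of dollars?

Rearranging demand gives qd = 691 - p; rearranging supply gives qs = 5p - 989. Setting quantity demanded equal to quantity supplied, 691 - p = 5p - 989, gives p* = 280 and q* = 411.
Since 259 < 280, the ceiling is binding.
At p = 259: qd = 691 - 259 = 432 and qs = 5·259 - 989 = 306.
Quantity traded falls to 306. At q = 306 the demand price is 691 - 306 = 385 and the supply price is (989 + 306)/5 = 259.
Deadweight loss = ½ · (385 - 259) · (411 - 306) = ½ · 126 · 105 = 6615.

6615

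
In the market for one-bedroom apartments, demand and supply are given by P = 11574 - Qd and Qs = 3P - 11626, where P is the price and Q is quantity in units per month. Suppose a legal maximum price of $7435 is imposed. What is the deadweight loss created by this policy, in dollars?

Rearranging demand gives Qd = 11574 - P. Setting quantity demanded equal to quantity supplied, 11574 - P = 3P - 11626, gives P* = 5800 and Q* = 5774.
The ceiling of 7435 is above the equilibrium price 5800, so it is not binding; the market clears at P* = 5800, Q* = 5774.
Since the control does not bind, no trades are prevented and deadweight loss is zero.

0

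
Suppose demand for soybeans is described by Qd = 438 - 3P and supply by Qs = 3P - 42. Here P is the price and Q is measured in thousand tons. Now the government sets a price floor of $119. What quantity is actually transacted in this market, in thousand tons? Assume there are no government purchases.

81

In a free market, 438 - 3P = 3P - 42 gives the equilibrium P* = 80, Q* = 198.
Since 119 > 80, the floor is binding.
At P = 119: Qd = 438 - 3·119 = 81 and Qs = 3·119 - 42 = 315.
The quantity actually transacted is the short side, demand: 81.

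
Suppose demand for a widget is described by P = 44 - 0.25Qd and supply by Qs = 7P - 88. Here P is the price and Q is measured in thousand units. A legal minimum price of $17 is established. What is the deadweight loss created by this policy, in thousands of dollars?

0

Rearranging demand gives Qd = 176 - 4P. Setting quantity demanded equal to quantity supplied, 176 - 4P = 7P - 88, gives P* = 24 and Q* = 80.
The floor of 17 is below the equilibrium price 24, so it is not binding; the market clears at P* = 24, Q* = 80.
Since the control does not bind, no trades are prevented and deadweight loss is zero.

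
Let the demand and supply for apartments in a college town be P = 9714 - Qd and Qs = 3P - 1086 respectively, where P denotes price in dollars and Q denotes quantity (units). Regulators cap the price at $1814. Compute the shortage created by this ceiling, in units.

Rearranging demand gives Qd = 9714 - P. Without the control the market clears where 9714 - P = 3P - 1086, i.e. P* = 2700 and Q* = 7014.
Because the ceiling (1814) lies below the market-clearing price, it is binding.
At P = 1814: Qd = 9714 - 1814 = 7900 and Qs = 3·1814 - 1086 = 4356.
Shortage = Qd - Qs = 7900 - 4356 = 3544.

3544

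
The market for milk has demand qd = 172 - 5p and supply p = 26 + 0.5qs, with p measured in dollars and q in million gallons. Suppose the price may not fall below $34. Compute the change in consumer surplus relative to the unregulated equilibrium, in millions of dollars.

-14

Rearranging supply gives qs = 2p - 52. Equilibrium: 172 - 5p = 2p - 52, so 224 = 7p and p* = 32, q* = 12.
Because the floor (34) lies above the market-clearing price, it is binding.
At p = 34: qd = 172 - 5·34 = 2 and qs = 2·34 - 52 = 16.
Consumer surplus without the control is ½ · (34.4 - 32) · 12 = 14.4.
With the floor, consumers buy 2 units at 34, so CS = ½ · (34.4 - 34) · 2 = 0.4.
Change in consumer surplus = 0.4 - 14.4 = -14.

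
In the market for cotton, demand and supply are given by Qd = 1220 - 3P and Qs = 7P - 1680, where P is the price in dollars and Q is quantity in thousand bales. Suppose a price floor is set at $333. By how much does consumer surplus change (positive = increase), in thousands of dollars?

-12276.5

Setting quantity demanded equal to quantity supplied, 1220 - 3P = 7P - 1680, gives P* = 290 and Q* = 350.
Because the floor (333) lies above the market-clearing price, it is binding.
At P = 333: Qd = 1220 - 3·333 = 221 and Qs = 7·333 - 1680 = 651.
Consumer surplus without the control is ½ · (1220/3 - 290) · 350 = 61250/3.
With the floor, consumers buy 221 units at 333, so CS = ½ · (1220/3 - 333) · 221 = 48841/6.
Change in consumer surplus = 48841/6 - 61250/3 = -12276.5.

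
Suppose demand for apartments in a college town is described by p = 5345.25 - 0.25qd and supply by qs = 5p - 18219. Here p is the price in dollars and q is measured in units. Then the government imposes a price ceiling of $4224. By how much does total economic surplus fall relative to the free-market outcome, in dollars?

174240

Rearranging demand gives qd = 21381 - 4p. Setting quantity demanded equal to quantity supplied, 21381 - 4p = 5p - 18219, gives p* = 4400 and q* = 3781.
Since 4224 < 4400, the ceiling is binding.
At p = 4224: qd = 21381 - 4·4224 = 4485 and qs = 5·4224 - 18219 = 2901.
Quantity traded falls to 2901. At q = 2901 the demand price is (21381 - 2901)/4 = 4620 and the supply price is (18219 + 2901)/5 = 4224.
Deadweight loss = ½ · (4620 - 4224) · (3781 - 2901) = ½ · 396 · 880 = 174240.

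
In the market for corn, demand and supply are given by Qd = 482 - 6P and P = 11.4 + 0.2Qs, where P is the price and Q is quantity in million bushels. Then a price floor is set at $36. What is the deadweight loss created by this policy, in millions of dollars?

Rearranging supply gives Qs = 5P - 57. In a free market, 482 - 6P = 5P - 57 gives the equilibrium P* = 49, Q* = 188.
Since 36 is below P* = 49, the floor does not bind and the free-market outcome prevails.
Since the control does not bind, no trades are prevented and deadweight loss is zero.

0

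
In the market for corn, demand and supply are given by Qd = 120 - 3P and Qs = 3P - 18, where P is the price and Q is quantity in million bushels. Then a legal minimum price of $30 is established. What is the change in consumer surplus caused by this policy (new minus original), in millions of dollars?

-283.5

Setting quantity demanded equal to quantity supplied, 120 - 3P = 3P - 18, gives P* = 23 and Q* = 51.
Because the floor (30) lies above the market-clearing price, it is binding.
At P = 30: Qd = 120 - 3·30 = 30 and Qs = 3·30 - 18 = 72.
Consumer surplus without the control is ½ · (40 - 23) · 51 = 433.5.
With the floor, consumers buy 30 units at 30, so CS = ½ · (40 - 30) · 30 = 150.
Change in consumer surplus = 150 - 433.5 = -283.5.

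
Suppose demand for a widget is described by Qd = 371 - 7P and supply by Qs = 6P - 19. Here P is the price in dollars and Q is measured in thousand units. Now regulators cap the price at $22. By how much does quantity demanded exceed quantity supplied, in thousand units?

104

Equilibrium: 371 - 7P = 6P - 19, so 390 = 13P and P* = 30, Q* = 161.
Because the ceiling (22) lies below the market-clearing price, it is binding.
At P = 22: Qd = 371 - 7·22 = 217 and Qs = 6·22 - 19 = 113.
Shortage = Qd - Qs = 217 - 113 = 104.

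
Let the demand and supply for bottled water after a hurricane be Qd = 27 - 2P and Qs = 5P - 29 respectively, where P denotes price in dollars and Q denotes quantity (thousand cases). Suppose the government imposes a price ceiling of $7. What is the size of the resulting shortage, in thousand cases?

Setting quantity demanded equal to quantity supplied, 27 - 2P = 5P - 29, gives P* = 8 and Q* = 11.
Since 7 < 8, the ceiling is binding.
At P = 7: Qd = 27 - 2·7 = 13 and Qs = 5·7 - 29 = 6.
Shortage = Qd - Qs = 13 - 6 = 7.

7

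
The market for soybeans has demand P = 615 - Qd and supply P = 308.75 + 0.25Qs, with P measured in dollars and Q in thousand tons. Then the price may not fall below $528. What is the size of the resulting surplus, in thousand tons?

Rearranging demand gives Qd = 615 - P; rearranging supply gives Qs = 4P - 1235. Equilibrium: 615 - P = 4P - 1235, so 1850 = 5P and P* = 370, Q* = 245.
Since 528 > 370, the floor is binding.
At P = 528: Qd = 615 - 528 = 87 and Qs = 4·528 - 1235 = 877.
Surplus = Qs - Qd = 877 - 87 = 790.

790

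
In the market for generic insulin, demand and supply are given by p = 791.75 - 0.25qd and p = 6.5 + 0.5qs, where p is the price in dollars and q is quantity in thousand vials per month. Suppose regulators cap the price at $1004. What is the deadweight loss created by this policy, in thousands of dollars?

0

Rearranging demand gives qd = 3167 - 4p; rearranging supply gives qs = 2p - 13. Equilibrium: 3167 - 4p = 2p - 13, so 3180 = 6p and p* = 530, q* = 1047.
Since 1004 is above p* = 530, the ceiling does not bind and the free-market outcome prevails.
Since the control does not bind, no trades are prevented and deadweight loss is zero.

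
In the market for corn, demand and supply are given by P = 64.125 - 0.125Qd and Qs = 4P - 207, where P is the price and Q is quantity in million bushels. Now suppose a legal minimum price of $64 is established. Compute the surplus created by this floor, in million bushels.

Rearranging demand gives Qd = 513 - 8P. Setting quantity demanded equal to quantity supplied, 513 - 8P = 4P - 207, gives P* = 60 and Q* = 33.
The floor of 64 is above the equilibrium price 60, so it binds.
At P = 64: Qd = 513 - 8·64 = 1 and Qs = 4·64 - 207 = 49.
Surplus = Qs - Qd = 49 - 1 = 48.

48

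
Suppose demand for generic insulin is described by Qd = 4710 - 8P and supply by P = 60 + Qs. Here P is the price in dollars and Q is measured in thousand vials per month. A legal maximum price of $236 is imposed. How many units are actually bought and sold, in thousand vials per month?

Rearranging supply gives Qs = P - 60. In a free market, 4710 - 8P = P - 60 gives the equilibrium P* = 530, Q* = 470.
Since 236 < 530, the ceiling is binding.
At P = 236: Qd = 4710 - 8·236 = 2822 and Qs = 236 - 60 = 176.
The quantity actually transacted is the short side, supply: 176.

176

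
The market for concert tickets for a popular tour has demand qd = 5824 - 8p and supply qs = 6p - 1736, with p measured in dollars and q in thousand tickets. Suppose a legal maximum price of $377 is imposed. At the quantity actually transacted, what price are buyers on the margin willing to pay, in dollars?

In a free market, 5824 - 8p = 6p - 1736 gives the equilibrium p* = 540, q* = 1504.
Since 377 < 540, the ceiling is binding.
At p = 377: qd = 5824 - 8·377 = 2808 and qs = 6·377 - 1736 = 526.
Only 526 units reach the market. On the demand curve, the marginal buyer's willingness to pay at q = 526 is (5824 - 526)/8 = 662.25.

662.25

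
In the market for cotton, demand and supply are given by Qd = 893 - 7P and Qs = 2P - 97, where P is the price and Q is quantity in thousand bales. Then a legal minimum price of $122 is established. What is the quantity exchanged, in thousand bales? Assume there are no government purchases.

39

Setting quantity demanded equal to quantity supplied, 893 - 7P = 2P - 97, gives P* = 110 and Q* = 123.
The floor of 122 is above the equilibrium price 110, so it binds.
At P = 122: Qd = 893 - 7·122 = 39 and Qs = 2·122 - 97 = 147.
The quantity actually transacted is the short side, demand: 39.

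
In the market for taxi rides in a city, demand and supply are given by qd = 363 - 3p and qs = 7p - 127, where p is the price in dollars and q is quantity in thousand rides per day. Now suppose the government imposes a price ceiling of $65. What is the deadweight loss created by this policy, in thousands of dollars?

0

Setting quantity demanded equal to quantity supplied, 363 - 3p = 7p - 127, gives p* = 49 and q* = 216.
The ceiling of 65 is above the equilibrium price 49, so it is not binding; the market clears at p* = 49, q* = 216.
Since the control does not bind, no trades are prevented and deadweight loss is zero.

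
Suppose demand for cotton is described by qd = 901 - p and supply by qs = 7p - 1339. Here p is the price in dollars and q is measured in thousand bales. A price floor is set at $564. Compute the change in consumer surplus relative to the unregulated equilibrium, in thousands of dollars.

-136036

Without the control the market clears where 901 - p = 7p - 1339, i.e. p* = 280 and q* = 621.
Since 564 > 280, the floor is binding.
At p = 564: qd = 901 - 564 = 337 and qs = 7·564 - 1339 = 2609.
Consumer surplus without the control is ½ · (901 - 280) · 621 = 192820.5.
With the floor, consumers buy 337 units at 564, so CS = ½ · (901 - 564) · 337 = 56784.5.
Change in consumer surplus = 56784.5 - 192820.5 = -136036.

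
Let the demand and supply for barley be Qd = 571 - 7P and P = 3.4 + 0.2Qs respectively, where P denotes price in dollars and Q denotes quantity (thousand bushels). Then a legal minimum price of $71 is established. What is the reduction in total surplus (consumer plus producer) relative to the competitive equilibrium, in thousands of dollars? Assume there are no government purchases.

4065.6

Rearranging supply gives Qs = 5P - 17. Setting quantity demanded equal to quantity supplied, 571 - 7P = 5P - 17, gives P* = 49 and Q* = 228.
Because the floor (71) lies above the market-clearing price, it is binding.
At P = 71: Qd = 571 - 7·71 = 74 and Qs = 5·71 - 17 = 338.
Quantity traded falls to 74. At Q = 74 the demand price is (571 - 74)/7 = 71 and the supply price is (17 + 74)/5 = 18.2.
Deadweight loss = ½ · (71 - 18.2) · (228 - 74) = ½ · 52.8 · 154 = 4065.6.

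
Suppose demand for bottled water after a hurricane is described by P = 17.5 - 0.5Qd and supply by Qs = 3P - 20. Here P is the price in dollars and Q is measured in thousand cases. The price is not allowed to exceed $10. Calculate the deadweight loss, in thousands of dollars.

3.75

Rearranging demand gives Qd = 35 - 2P. Equilibrium: 35 - 2P = 3P - 20, so 55 = 5P and P* = 11, Q* = 13.
Because the ceiling (10) lies below the market-clearing price, it is binding.
At P = 10: Qd = 35 - 2·10 = 15 and Qs = 3·10 - 20 = 10.
Quantity traded falls to 10. At Q = 10 the demand price is (35 - 10)/2 = 12.5 and the supply price is (20 + 10)/3 = 10.
Deadweight loss = ½ · (12.5 - 10) · (13 - 10) = ½ · 2.5 · 3 = 3.75.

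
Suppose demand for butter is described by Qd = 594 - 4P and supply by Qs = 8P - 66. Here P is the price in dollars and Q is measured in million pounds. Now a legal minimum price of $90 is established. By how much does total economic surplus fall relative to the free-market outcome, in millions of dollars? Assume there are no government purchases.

Equilibrium: 594 - 4P = 8P - 66, so 660 = 12P and P* = 55, Q* = 374.
The floor of 90 is above the equilibrium price 55, so it binds.
At P = 90: Qd = 594 - 4·90 = 234 and Qs = 8·90 - 66 = 654.
Quantity traded falls to 234. At Q = 234 the demand price is (594 - 234)/4 = 90 and the supply price is (66 + 234)/8 = 37.5.
Deadweight loss = ½ · (90 - 37.5) · (374 - 234) = ½ · 52.5 · 140 = 3675.

3675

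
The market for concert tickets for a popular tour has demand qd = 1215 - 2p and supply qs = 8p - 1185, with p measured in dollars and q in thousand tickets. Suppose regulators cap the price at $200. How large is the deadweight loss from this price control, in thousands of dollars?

Equilibrium: 1215 - 2p = 8p - 1185, so 2400 = 10p and p* = 240, q* = 735.
Because the ceiling (200) lies below the market-clearing price, it is binding.
At p = 200: qd = 1215 - 2·200 = 815 and qs = 8·200 - 1185 = 415.
Quantity traded falls to 415. At q = 415 the demand price is (1215 - 415)/2 = 400 and the supply price is (1185 + 415)/8 = 200.
Deadweight loss = ½ · (400 - 200) · (735 - 415) = ½ · 200 · 320 = 32000.

32000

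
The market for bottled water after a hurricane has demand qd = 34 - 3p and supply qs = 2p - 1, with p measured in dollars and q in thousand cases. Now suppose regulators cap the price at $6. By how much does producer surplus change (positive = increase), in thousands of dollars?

In a free market, 34 - 3p = 2p - 1 gives the equilibrium p* = 7, q* = 13.
Since 6 < 7, the ceiling is binding.
At p = 6: qd = 34 - 3·6 = 16 and qs = 2·6 - 1 = 11.
Producer surplus without the control is ½ · (7 - 0.5) · 13 = 42.25.
With the ceiling, producers sell 11 units at 6, so PS = ½ · (6 - 0.5) · 11 = 30.25.
Change in producer surplus = 30.25 - 42.25 = -12.

-12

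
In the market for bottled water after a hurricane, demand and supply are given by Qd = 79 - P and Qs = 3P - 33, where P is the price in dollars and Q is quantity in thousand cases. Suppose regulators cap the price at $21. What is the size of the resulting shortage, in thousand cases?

28

Setting quantity demanded equal to quantity supplied, 79 - P = 3P - 33, gives P* = 28 and Q* = 51.
Since 21 < 28, the ceiling is binding.
At P = 21: Qd = 79 - 21 = 58 and Qs = 3·21 - 33 = 30.
Shortage = Qd - Qs = 58 - 30 = 28.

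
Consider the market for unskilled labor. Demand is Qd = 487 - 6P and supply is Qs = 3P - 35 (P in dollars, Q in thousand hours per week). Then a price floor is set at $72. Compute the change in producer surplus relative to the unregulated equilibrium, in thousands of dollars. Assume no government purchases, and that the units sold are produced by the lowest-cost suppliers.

-406

Setting quantity demanded equal to quantity supplied, 487 - 6P = 3P - 35, gives P* = 58 and Q* = 139.
Because the floor (72) lies above the market-clearing price, it is binding.
At P = 72: Qd = 487 - 6·72 = 55 and Qs = 3·72 - 35 = 181.
Producer surplus without the control is ½ · (58 - 35/3) · 139 = 19321/6.
With the floor, 55 units are sold at 72. The supply price at Q = 55 is 30, so PS = ½ · [(72 - 35/3) + (72 - 30)] · 55 = 16885/6.
Change in producer surplus = 16885/6 - 19321/6 = -406.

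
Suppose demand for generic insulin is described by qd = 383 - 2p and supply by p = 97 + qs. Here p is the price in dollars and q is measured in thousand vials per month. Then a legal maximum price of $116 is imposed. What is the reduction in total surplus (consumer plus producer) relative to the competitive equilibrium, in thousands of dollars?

Rearranging supply gives qs = p - 97. Setting quantity demanded equal to quantity supplied, 383 - 2p = p - 97, gives p* = 160 and q* = 63.
Since 116 < 160, the ceiling is binding.
At p = 116: qd = 383 - 2·116 = 151 and qs = 116 - 97 = 19.
Quantity traded falls to 19. At q = 19 the demand price is (383 - 19)/2 = 182 and the supply price is 97 + 19 = 116.
Deadweight loss = ½ · (182 - 116) · (63 - 19) = ½ · 66 · 44 = 1452.

1452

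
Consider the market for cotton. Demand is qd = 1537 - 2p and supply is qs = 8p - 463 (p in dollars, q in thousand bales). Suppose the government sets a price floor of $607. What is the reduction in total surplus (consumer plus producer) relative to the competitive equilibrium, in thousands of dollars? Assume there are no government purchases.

Without the control the market clears where 1537 - 2p = 8p - 463, i.e. p* = 200 and q* = 1137.
The floor of 607 is above the equilibrium price 200, so it binds.
At p = 607: qd = 1537 - 2·607 = 323 and qs = 8·607 - 463 = 4393.
Quantity traded falls to 323. At q = 323 the demand price is (1537 - 323)/2 = 607 and the supply price is (463 + 323)/8 = 98.25.
Deadweight loss = ½ · (607 - 98.25) · (1137 - 323) = ½ · 508.75 · 814 = 207061.25.

207061.25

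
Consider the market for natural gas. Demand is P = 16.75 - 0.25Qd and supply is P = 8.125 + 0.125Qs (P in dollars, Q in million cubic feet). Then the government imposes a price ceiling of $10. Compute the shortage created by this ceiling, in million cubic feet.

Rearranging demand gives Qd = 67 - 4P; rearranging supply gives Qs = 8P - 65. Equilibrium: 67 - 4P = 8P - 65, so 132 = 12P and P* = 11, Q* = 23.
Since 10 < 11, the ceiling is binding.
At P = 10: Qd = 67 - 4·10 = 27 and Qs = 8·10 - 65 = 15.
Shortage = Qd - Qs = 27 - 15 = 12.

12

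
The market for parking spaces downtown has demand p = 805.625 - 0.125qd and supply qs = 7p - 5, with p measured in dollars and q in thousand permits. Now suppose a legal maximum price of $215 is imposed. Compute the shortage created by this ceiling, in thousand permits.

3225

Rearranging demand gives qd = 6445 - 8p. Equilibrium: 6445 - 8p = 7p - 5, so 6450 = 15p and p* = 430, q* = 3005.
Because the ceiling (215) lies below the market-clearing price, it is binding.
At p = 215: qd = 6445 - 8·215 = 4725 and qs = 7·215 - 5 = 1500.
Shortage = qd - qs = 4725 - 1500 = 3225.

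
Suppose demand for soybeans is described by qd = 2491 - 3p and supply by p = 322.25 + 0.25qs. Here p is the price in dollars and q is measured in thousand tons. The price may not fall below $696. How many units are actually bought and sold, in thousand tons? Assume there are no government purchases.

403

Rearranging supply gives qs = 4p - 1289. Without the control the market clears where 2491 - 3p = 4p - 1289, i.e. p* = 540 and q* = 871.
The floor of 696 is above the equilibrium price 540, so it binds.
At p = 696: qd = 2491 - 3·696 = 403 and qs = 4·696 - 1289 = 1495.
The quantity actually transacted is the short side, demand: 403.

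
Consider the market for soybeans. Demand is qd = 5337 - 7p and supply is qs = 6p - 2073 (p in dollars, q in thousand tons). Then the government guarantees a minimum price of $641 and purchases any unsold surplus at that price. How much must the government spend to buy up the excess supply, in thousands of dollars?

Equilibrium: 5337 - 7p = 6p - 2073, so 7410 = 13p and p* = 570, q* = 1347.
The floor of 641 is above the equilibrium price 570, so it binds.
At p = 641: qd = 5337 - 7·641 = 850 and qs = 6·641 - 2073 = 1773.
Surplus = qs - qd = 923.
Government expenditure = surplus × support price = 923 × 641 = 591643.

591643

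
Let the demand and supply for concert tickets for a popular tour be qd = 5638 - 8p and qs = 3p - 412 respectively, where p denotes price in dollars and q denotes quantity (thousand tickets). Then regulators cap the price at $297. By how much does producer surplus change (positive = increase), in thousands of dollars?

-217200.5

Setting quantity demanded equal to quantity supplied, 5638 - 8p = 3p - 412, gives p* = 550 and q* = 1238.
Because the ceiling (297) lies below the market-clearing price, it is binding.
At p = 297: qd = 5638 - 8·297 = 3262 and qs = 3·297 - 412 = 479.
Producer surplus without the control is ½ · (550 - 412/3) · 1238 = 766322/3.
With the ceiling, producers sell 479 units at 297, so PS = ½ · (297 - 412/3) · 479 = 229441/6.
Change in producer surplus = 229441/6 - 766322/3 = -217200.5.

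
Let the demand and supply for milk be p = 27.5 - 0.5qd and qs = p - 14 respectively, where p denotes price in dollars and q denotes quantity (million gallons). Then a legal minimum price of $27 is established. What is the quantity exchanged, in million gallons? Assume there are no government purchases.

Rearranging demand gives qd = 55 - 2p. Setting quantity demanded equal to quantity supplied, 55 - 2p = p - 14, gives p* = 23 and q* = 9.
Because the floor (27) lies above the market-clearing price, it is binding.
At p = 27: qd = 55 - 2·27 = 1 and qs = 27 - 14 = 13.
The quantity actually transacted is the short side, demand: 1.

1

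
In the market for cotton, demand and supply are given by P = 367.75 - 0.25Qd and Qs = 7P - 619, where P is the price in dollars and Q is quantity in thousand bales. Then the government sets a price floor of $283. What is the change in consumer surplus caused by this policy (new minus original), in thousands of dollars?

Rearranging demand gives Qd = 1471 - 4P. Setting quantity demanded equal to quantity supplied, 1471 - 4P = 7P - 619, gives P* = 190 and Q* = 711.
The floor of 283 is above the equilibrium price 190, so it binds.
At P = 283: Qd = 1471 - 4·283 = 339 and Qs = 7·283 - 619 = 1362.
Consumer surplus without the control is ½ · (367.75 - 190) · 711 = 63190.125.
With the floor, consumers buy 339 units at 283, so CS = ½ · (367.75 - 283) · 339 = 14365.125.
Change in consumer surplus = 14365.125 - 63190.125 = -48825.

-48825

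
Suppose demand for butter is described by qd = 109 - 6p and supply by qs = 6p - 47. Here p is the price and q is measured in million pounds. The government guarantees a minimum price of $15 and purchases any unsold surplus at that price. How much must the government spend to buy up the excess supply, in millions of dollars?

360

Setting quantity demanded equal to quantity supplied, 109 - 6p = 6p - 47, gives p* = 13 and q* = 31.
The floor of 15 is above the equilibrium price 13, so it binds.
At p = 15: qd = 109 - 6·15 = 19 and qs = 6·15 - 47 = 43.
Surplus = qs - qd = 24.
Government expenditure = surplus × support price = 24 × 15 = 360.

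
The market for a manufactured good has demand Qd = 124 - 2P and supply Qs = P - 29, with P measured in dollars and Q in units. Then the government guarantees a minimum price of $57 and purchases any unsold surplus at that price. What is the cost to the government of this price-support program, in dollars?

In a free market, 124 - 2P = P - 29 gives the equilibrium P* = 51, Q* = 22.
Since 57 > 51, the floor is binding.
At P = 57: Qd = 124 - 2·57 = 10 and Qs = 57 - 29 = 28.
Surplus = Qs - Qd = 18.
Government expenditure = surplus × support price = 18 × 57 = 1026.

1026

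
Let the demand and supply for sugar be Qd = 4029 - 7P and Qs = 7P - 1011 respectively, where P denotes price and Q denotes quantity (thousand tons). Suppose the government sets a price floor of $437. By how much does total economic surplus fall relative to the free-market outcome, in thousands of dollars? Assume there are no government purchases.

41503

Equilibrium: 4029 - 7P = 7P - 1011, so 5040 = 14P and P* = 360, Q* = 1509.
The floor of 437 is above the equilibrium price 360, so it binds.
At P = 437: Qd = 4029 - 7·437 = 970 and Qs = 7·437 - 1011 = 2048.
Quantity traded falls to 970. At Q = 970 the demand price is (4029 - 970)/7 = 437 and the supply price is (1011 + 970)/7 = 283.
Deadweight loss = ½ · (437 - 283) · (1509 - 970) = ½ · 154 · 539 = 41503.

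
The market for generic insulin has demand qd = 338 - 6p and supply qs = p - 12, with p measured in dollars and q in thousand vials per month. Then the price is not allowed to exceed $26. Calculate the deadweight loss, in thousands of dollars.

336

Equilibrium: 338 - 6p = p - 12, so 350 = 7p and p* = 50, q* = 38.
Since 26 < 50, the ceiling is binding.
At p = 26: qd = 338 - 6·26 = 182 and qs = 26 - 12 = 14.
Quantity traded falls to 14. At q = 14 the demand price is (338 - 14)/6 = 54 and the supply price is 12 + 14 = 26.
Deadweight loss = ½ · (54 - 26) · (38 - 14) = ½ · 28 · 24 = 336.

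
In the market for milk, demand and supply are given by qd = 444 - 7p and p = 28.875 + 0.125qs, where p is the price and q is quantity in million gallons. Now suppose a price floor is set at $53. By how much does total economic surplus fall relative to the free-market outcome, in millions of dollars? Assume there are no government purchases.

420

Rearranging supply gives qs = 8p - 231. In a free market, 444 - 7p = 8p - 231 gives the equilibrium p* = 45, q* = 129.
Because the floor (53) lies above the market-clearing price, it is binding.
At p = 53: qd = 444 - 7·53 = 73 and qs = 8·53 - 231 = 193.
Quantity traded falls to 73. At q = 73 the demand price is (444 - 73)/7 = 53 and the supply price is (231 + 73)/8 = 38.
Deadweight loss = ½ · (53 - 38) · (129 - 73) = ½ · 15 · 56 = 420.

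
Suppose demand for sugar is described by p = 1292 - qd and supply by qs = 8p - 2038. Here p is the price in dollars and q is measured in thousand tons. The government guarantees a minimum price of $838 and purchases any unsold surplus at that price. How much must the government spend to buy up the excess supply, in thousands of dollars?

Rearranging demand gives qd = 1292 - p. In a free market, 1292 - p = 8p - 2038 gives the equilibrium p* = 370, q* = 922.
The floor of 838 is above the equilibrium price 370, so it binds.
At p = 838: qd = 1292 - 838 = 454 and qs = 8·838 - 2038 = 4666.
Surplus = qs - qd = 4212.
Government expenditure = surplus × support price = 4212 × 838 = 3529656.

3529656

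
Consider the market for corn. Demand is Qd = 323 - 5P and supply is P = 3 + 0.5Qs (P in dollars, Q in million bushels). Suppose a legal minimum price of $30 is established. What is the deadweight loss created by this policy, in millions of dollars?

Rearranging supply gives Qs = 2P - 6. Setting quantity demanded equal to quantity supplied, 323 - 5P = 2P - 6, gives P* = 47 and Q* = 88.
The floor of 30 is below the equilibrium price 47, so it is not binding; the market clears at P* = 47, Q* = 88.
Since the control does not bind, no trades are prevented and deadweight loss is zero.

0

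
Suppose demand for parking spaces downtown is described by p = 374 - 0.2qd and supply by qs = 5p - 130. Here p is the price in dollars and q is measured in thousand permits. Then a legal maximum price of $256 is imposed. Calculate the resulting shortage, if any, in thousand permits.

Rearranging demand gives qd = 1870 - 5p. Setting quantity demanded equal to quantity supplied, 1870 - 5p = 5p - 130, gives p* = 200 and q* = 870.
Since 256 is above p* = 200, the ceiling does not bind and the free-market outcome prevails.
Since the control does not bind, there is no shortage.

0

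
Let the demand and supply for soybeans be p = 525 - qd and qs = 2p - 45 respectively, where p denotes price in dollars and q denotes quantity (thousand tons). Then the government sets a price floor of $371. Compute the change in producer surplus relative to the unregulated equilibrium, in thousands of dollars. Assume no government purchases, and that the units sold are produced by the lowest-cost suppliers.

19683.75

Rearranging demand gives qd = 525 - p. Setting quantity demanded equal to quantity supplied, 525 - p = 2p - 45, gives p* = 190 and q* = 335.
Since 371 > 190, the floor is binding.
At p = 371: qd = 525 - 371 = 154 and qs = 2·371 - 45 = 697.
Producer surplus without the control is ½ · (190 - 22.5) · 335 = 28056.25.
With the floor, 154 units are sold at 371. The supply price at q = 154 is 99.5, so PS = ½ · [(371 - 22.5) + (371 - 99.5)] · 154 = 47740.
Change in producer surplus = 47740 - 28056.25 = 19683.75.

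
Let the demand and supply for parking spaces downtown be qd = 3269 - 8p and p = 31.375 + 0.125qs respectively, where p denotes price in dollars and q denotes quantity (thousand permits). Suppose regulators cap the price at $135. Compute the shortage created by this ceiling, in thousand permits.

1360

Rearranging supply gives qs = 8p - 251. In a free market, 3269 - 8p = 8p - 251 gives the equilibrium p* = 220, q* = 1509.
Since 135 < 220, the ceiling is binding.
At p = 135: qd = 3269 - 8·135 = 2189 and qs = 8·135 - 251 = 829.
Shortage = qd - qs = 2189 - 829 = 1360.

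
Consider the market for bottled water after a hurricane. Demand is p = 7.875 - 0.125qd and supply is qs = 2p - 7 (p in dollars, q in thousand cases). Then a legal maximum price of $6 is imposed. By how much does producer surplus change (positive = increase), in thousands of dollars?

-6

Rearranging demand gives qd = 63 - 8p. Equilibrium: 63 - 8p = 2p - 7, so 70 = 10p and p* = 7, q* = 7.
Because the ceiling (6) lies below the market-clearing price, it is binding.
At p = 6: qd = 63 - 8·6 = 15 and qs = 2·6 - 7 = 5.
Producer surplus without the control is ½ · (7 - 3.5) · 7 = 12.25.
With the ceiling, producers sell 5 units at 6, so PS = ½ · (6 - 3.5) · 5 = 6.25.
Change in producer surplus = 6.25 - 12.25 = -6.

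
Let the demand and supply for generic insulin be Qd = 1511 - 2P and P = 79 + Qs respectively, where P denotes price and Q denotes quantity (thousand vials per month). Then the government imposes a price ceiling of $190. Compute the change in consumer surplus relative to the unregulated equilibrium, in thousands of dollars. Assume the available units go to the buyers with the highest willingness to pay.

Rearranging supply gives Qs = P - 79. In a free market, 1511 - 2P = P - 79 gives the equilibrium P* = 530, Q* = 451.
The ceiling of 190 is below the equilibrium price 530, so it binds.
At P = 190: Qd = 1511 - 2·190 = 1131 and Qs = 190 - 79 = 111.
Consumer surplus without the control is ½ · (755.5 - 530) · 451 = 50850.25.
With the ceiling, 111 units are sold at 190 (assume they go to the highest-value buyers). The demand price at Q = 111 is 700, so CS = ½ · [(755.5 - 190) + (700 - 190)] · 111 = 59690.25.
Change in consumer surplus = 59690.25 - 50850.25 = 8840.

8840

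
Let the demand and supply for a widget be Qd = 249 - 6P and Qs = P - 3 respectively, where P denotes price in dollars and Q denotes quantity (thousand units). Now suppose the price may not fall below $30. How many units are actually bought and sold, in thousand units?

33

Setting quantity demanded equal to quantity supplied, 249 - 6P = P - 3, gives P* = 36 and Q* = 33.
The floor of 30 is below the equilibrium price 36, so it is not binding; the market clears at P* = 36, Q* = 33.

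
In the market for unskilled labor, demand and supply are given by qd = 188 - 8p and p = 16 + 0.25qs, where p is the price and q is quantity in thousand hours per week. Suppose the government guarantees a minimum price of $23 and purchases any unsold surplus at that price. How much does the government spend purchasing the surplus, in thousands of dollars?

Rearranging supply gives qs = 4p - 64. Setting quantity demanded equal to quantity supplied, 188 - 8p = 4p - 64, gives p* = 21 and q* = 20.
The floor of 23 is above the equilibrium price 21, so it binds.
At p = 23: qd = 188 - 8·23 = 4 and qs = 4·23 - 64 = 28.
Surplus = qs - qd = 24.
Government expenditure = surplus × support price = 24 × 23 = 552.

552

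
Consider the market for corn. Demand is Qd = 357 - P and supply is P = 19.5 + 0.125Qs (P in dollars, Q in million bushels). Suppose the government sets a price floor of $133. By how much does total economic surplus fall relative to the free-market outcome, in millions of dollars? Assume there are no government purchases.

3249

Rearranging supply gives Qs = 8P - 156. In a free market, 357 - P = 8P - 156 gives the equilibrium P* = 57, Q* = 300.
Because the floor (133) lies above the market-clearing price, it is binding.
At P = 133: Qd = 357 - 133 = 224 and Qs = 8·133 - 156 = 908.
Quantity traded falls to 224. At Q = 224 the demand price is 357 - 224 = 133 and the supply price is (156 + 224)/8 = 47.5.
Deadweight loss = ½ · (133 - 47.5) · (300 - 224) = ½ · 85.5 · 76 = 3249.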